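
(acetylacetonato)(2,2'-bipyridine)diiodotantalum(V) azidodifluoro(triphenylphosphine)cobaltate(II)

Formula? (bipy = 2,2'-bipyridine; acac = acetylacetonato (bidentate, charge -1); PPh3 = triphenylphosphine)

[Ta(acac)(bipy)I2][CoF2(N3)(PPh3)]2

Cation [Ta…]: ligand charges -3, Ta(V) ⇒ ion charge 2+.
Anion [Co…]: ligand charges -3, Co(II) ⇒ ion charge 1−.
One 2+ cation requires 2 of the 1− anion.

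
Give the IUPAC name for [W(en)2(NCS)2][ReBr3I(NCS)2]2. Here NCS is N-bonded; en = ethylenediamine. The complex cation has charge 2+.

Both ions are complex: the cation is named first with the plain metal name, the anion second with the -ate form; each ion's ligands are alphabetised independently.
The complex cation is given as 2+; its ligand charges sum to -2, so W = +4.
With 2 anions per cation, each anion must be 2/2 = 1−.
Anion: ligand charges sum to -6; for the ion to be 1−, Re = +5.

bis(ethylenediamine)diisothiocyanatotungsten(IV) tribromoiododiisothiocyanatorhenate(V)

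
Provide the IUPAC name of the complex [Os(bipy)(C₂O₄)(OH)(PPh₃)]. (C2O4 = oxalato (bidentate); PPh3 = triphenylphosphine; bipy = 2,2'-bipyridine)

There is no counter-ion, so the complex is neutral overall.
Ligand charges: 1×oxalato (-2 each), 1×triphenylphosphine (neutral), 1×hydroxo (-1 each), 1×2,2'-bipyridine (neutral); total -3. So Os + (-3) = 0, giving Os = +3.
Ligands are named alphabetically: bipyridine before hydroxo before oxalato before triphenylphosphine.

(2,2'-bipyridine)hydroxooxalato(triphenylphosphine)osmium(III)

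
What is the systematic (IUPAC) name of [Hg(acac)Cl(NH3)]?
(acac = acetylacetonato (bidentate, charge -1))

There is no counter-ion, so the complex is neutral overall.
Ligand charges: 1×chloro (-1 each), 1×acetylacetonato (-1 each), 1×ammine (neutral); total -2. So Hg + (-2) = 0, giving Hg = +2.
Ligands are named alphabetically: acetylacetonato before ammine before chloro.

(acetylacetonato)amminechloromercury(II)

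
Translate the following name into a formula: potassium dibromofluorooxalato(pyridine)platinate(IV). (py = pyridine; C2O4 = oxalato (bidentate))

Ligands: 2 bromo (Br, -1), 1 pyridine (py, neutral), 1 oxalato (C2O4, -2), 1 fluoro (F, -1). Ligand charge sum = -5.
With Pt in oxidation state +4, the complex ion is [Pt...]^1−.
Charge balance with potassium (+1) requires 1 complex ion per 1 potassium.

K[PtBr2(C2O4)F(py)]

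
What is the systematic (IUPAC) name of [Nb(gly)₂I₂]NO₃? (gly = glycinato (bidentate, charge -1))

The 1 nitrate counter-ion carries a total charge of -1, so each complex ion is 1+.
Ligand charges: 2×glycinato (-1 each), 2×iodo (-1 each); total -4. So Nb + (-4) = 1+, giving Nb = +5.
Ligands are named alphabetically: glycinato before iodo.

bis(glycinato)diiodoniobium(V) nitrate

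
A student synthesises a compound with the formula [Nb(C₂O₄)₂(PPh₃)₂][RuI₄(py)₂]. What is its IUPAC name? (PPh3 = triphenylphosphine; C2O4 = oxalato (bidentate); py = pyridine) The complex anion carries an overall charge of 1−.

Both ions are complex: the cation is named first with the plain metal name, the anion second with the -ate form; each ion's ligands are alphabetised independently.
The complex anion is given as 1−; its ligand charges sum to -4, so Ru = +3.
A 1:1 salt means the cation carries the equal and opposite charge, 1+.
Cation: ligand charges sum to -4; for the ion to be 1+, Nb = +5.

dioxalatobis(triphenylphosphine)niobium(V) tetraiodobis(pyridine)ruthenate(III)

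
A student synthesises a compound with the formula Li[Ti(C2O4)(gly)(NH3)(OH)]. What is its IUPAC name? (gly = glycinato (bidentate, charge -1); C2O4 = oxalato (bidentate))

lithium ammine(glycinato)hydroxooxalatotitanate(III)

The 1 lithium counter-ion carries a total charge of +1, so each complex ion is 1−.
Ligand charges: 1×ammine (neutral), 1×glycinato (-1 each), 1×hydroxo (-1 each), 1×oxalato (-2 each); total -4. So Ti + (-4) = 1−, giving Ti = +3.
Ligands are named alphabetically: ammine before glycinato before hydroxo before oxalato.
The complex ion is anionic, so titanium takes the -ate form titanate(III).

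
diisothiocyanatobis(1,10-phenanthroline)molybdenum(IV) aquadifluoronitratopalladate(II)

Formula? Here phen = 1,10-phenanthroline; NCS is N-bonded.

Cation [Mo…]: ligand charges -2, Mo(IV) ⇒ ion charge 2+.
Anion [Pd…]: ligand charges -3, Pd(II) ⇒ ion charge 1−.
One 2+ cation requires 2 of the 1− anion.

[Mo(NCS)2(phen)2][PdF2(H2O)(NO3)]2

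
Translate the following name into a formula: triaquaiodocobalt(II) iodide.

[Co(H2O)3I]I

Ligands: 1 iodo (I, -1), 3 aqua (H2O, neutral). Ligand charge sum = -1.
With Co in oxidation state +2, the complex ion is [Co...]^1+.
Charge balance with iodide (-1) requires 1 complex ion per 1 iodide.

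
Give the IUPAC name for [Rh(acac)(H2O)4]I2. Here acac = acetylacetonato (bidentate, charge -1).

The 2 iodide counter-ions carry a total charge of -2, so each complex ion is 2+.
Ligand charges: 1×acetylacetonato (-1 each), 4×aqua (neutral); total -1. So Rh + (-1) = 2+, giving Rh = +3.
Ligands are named alphabetically: acetylacetonato before aqua.

(acetylacetonato)tetraaquarhodium(III) iodide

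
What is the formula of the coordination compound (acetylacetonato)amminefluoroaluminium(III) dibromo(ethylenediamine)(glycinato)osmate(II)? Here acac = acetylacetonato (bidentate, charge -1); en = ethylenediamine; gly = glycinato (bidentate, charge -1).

Cation [Al…]: ligand charges -2, Al(III) ⇒ ion charge 1+.
Anion [Os…]: ligand charges -3, Os(II) ⇒ ion charge 1−.
One 1+ cation balances one 1− anion.

[Al(acac)F(NH3)][OsBr2(en)(gly)]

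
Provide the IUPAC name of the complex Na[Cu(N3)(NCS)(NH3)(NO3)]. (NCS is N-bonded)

The 1 sodium counter-ion carries a total charge of +1, so each complex ion is 1−.
Ligand charges: 1×ammine (neutral), 1×isothiocyanato (-1 each), 1×azido (-1 each), 1×nitrato (-1 each); total -3. So Cu + (-3) = 1−, giving Cu = +2.
The complex ion is anionic, so copper takes the -ate form cuprate(II).

sodium ammineazidoisothiocyanatonitratocuprate(II)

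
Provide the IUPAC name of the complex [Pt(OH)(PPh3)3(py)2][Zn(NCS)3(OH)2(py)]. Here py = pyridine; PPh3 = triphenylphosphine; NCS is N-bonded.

hydroxobis(pyridine)tris(triphenylphosphine)platinum(IV) dihydroxotriisothiocyanato(pyridine)zincate(II)

Zinc is always +2 in its complexes; the anion's ligand charges sum to -5, so the complex anion is 3−.
A 1:1 salt means the cation carries the equal and opposite charge, 3+.
Cation: ligand charges sum to -1; for the ion to be 3+, Pt = +4.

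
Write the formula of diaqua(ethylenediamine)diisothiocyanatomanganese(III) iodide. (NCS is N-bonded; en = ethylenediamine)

[Mn(en)(H2O)2(NCS)2]I

Ligands: 2 isothiocyanato (NCS, -1), 1 ethylenediamine (en, neutral), 2 aqua (H2O, neutral). Ligand charge sum = -2.
Charge balance with iodide (-1) requires 1 complex ion per 1 iodide.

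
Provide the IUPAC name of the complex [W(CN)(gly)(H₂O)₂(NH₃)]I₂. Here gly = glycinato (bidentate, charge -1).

The 2 iodide counter-ions carry a total charge of -2, so each complex ion is 2+.
Ligand charges: 1×ammine (neutral), 1×cyano (-1 each), 1×glycinato (-1 each), 2×aqua (neutral); total -2. So W + (-2) = 2+, giving W = +4.
Ligands are named alphabetically: ammine before aqua before cyano before glycinato.

amminediaquacyano(glycinato)tungsten(IV) iodide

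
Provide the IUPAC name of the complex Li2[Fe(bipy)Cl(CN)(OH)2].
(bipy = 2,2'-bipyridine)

The 2 lithium counter-ions carry a total charge of +2, so each complex ion is 2−.
Ligand charges: 1×cyano (-1 each), 1×2,2'-bipyridine (neutral), 1×chloro (-1 each), 2×hydroxo (-1 each); total -4. So Fe + (-4) = 2−, giving Fe = +2.
Ligands are named alphabetically: bipyridine before chloro before cyano before hydroxo.
The complex ion is anionic, so iron takes the -ate form ferrate(II).

lithium (2,2'-bipyridine)chlorocyanodihydroxoferrate(II)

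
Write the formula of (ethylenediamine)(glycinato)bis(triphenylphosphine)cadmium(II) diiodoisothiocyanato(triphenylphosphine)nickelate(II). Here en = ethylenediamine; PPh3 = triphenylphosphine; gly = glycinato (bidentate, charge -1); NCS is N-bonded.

[Cd(en)(gly)(PPh3)2][NiI2(NCS)(PPh3)]

Cation [Cd…]: ligand charges -1, Cd(II) ⇒ ion charge 1+.
Anion [Ni…]: ligand charges -3, Ni(II) ⇒ ion charge 1−.
One 1+ cation balances one 1− anion.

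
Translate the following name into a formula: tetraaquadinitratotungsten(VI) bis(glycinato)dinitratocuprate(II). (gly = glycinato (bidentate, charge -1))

Cation [W…]: ligand charges -2, W(VI) ⇒ ion charge 4+.
Anion [Cu…]: ligand charges -4, Cu(II) ⇒ ion charge 2−.
One 4+ cation requires 2 of the 2− anion.

[W(H2O)4(NO3)2][Cu(gly)2(NO3)2]2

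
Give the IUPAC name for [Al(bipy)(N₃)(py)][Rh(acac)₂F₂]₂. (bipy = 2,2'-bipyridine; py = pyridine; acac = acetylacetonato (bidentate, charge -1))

azido(2,2'-bipyridine)(pyridine)aluminium(III) bis(acetylacetonato)difluororhodate(III)

Aluminium is always +3 in its complexes; the cation's ligand charges sum to -1, so the complex cation is 2+.
With 2 anions per cation, each anion must be 2/2 = 1−.
Anion: ligand charges sum to -4; for the ion to be 1−, Rh = +3.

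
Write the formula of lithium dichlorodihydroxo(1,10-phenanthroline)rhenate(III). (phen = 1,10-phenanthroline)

Ligands: 2 chloro (Cl, -1), 1 1,10-phenanthroline (phen, neutral), 2 hydroxo (OH, -1). Ligand charge sum = -4.
With Re in oxidation state +3, the complex ion is [Re...]^1−.
Charge balance with lithium (+1) requires 1 complex ion per 1 lithium.

Li[ReCl2(OH)2(phen)]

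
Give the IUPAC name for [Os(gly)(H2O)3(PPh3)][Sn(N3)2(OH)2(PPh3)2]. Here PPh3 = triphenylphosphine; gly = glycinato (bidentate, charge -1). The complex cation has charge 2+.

triaqua(glycinato)(triphenylphosphine)osmium(III) diazidodihydroxobis(triphenylphosphine)stannate(II)

Both ions are complex: the cation is named first with the plain metal name, the anion second with the -ate form; each ion's ligands are alphabetised independently.
The complex cation is given as 2+; its ligand charges sum to -1, so Os = +3.
A 1:1 salt means the anion carries the equal and opposite charge, 2−.
Anion: ligand charges sum to -4; for the ion to be 2−, Sn = +2.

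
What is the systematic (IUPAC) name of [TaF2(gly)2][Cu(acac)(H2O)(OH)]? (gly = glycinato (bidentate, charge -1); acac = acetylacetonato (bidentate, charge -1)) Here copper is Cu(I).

Cu is given as +1; the anion's ligand charges sum to -2, so the complex anion is 1−.
A 1:1 salt means the cation carries the equal and opposite charge, 1+.
Cation: ligand charges sum to -4; for the ion to be 1+, Ta = +5.

difluorobis(glycinato)tantalum(V) (acetylacetonato)aquahydroxocuprate(I)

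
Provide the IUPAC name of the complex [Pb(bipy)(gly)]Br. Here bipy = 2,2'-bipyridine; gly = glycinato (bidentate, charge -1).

(2,2'-bipyridine)(glycinato)lead(II) bromide

The 1 bromide counter-ion carries a total charge of -1, so each complex ion is 1+.
Ligand charges: 1×2,2'-bipyridine (neutral), 1×glycinato (-1 each); total -1. So Pb + (-1) = 1+, giving Pb = +2.
Ligands are named alphabetically: bipyridine before glycinato.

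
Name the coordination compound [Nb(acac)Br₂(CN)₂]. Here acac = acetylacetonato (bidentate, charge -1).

There is no counter-ion, so the complex is neutral overall.
Ligand charges: 2×bromo (-1 each), 2×cyano (-1 each), 1×acetylacetonato (-1 each); total -5. So Nb + (-5) = 0, giving Nb = +5.
Ligands are named alphabetically: acetylacetonato before bromo before cyano.

(acetylacetonato)dibromodicyanoniobium(V)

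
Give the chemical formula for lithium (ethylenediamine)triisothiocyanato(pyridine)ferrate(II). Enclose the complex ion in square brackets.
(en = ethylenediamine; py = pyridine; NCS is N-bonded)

Li[Fe(en)(NCS)3(py)]

Ligands: 1 ethylenediamine (en, neutral), 1 pyridine (py, neutral), 3 isothiocyanato (NCS, -1). Ligand charge sum = -3.
With Fe in oxidation state +2, the complex ion is [Fe...]^1−.
Charge balance with lithium (+1) requires 1 complex ion per 1 lithium.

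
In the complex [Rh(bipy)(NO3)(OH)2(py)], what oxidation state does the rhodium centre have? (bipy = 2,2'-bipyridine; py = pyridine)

+3

No counter-ion: the bracketed complex is neutral.
Ligand charges: 1×bipy neutral; 1×py neutral; 2×OH = -2; 1×NO3 = -1; sum -3.
Rh + (-3) = 0 ⇒ Rh is +3.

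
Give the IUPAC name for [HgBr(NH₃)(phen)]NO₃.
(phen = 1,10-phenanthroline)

The 1 nitrate counter-ion carries a total charge of -1, so each complex ion is 1+.
Ligand charges: 1×1,10-phenanthroline (neutral), 1×bromo (-1 each), 1×ammine (neutral); total -1. So Hg + (-1) = 1+, giving Hg = +2.
Ligands are named alphabetically: ammine before bromo before phenanthroline.

amminebromo(1,10-phenanthroline)mercury(II) nitrate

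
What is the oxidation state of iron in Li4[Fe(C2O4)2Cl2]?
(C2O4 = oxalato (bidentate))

+2

4 lithium outside the brackets (+1 each) → the complex ion is 4−.
Ligand charges: 2×Cl = -2; 2×C2O4 = -4; sum -6.
Fe + (-6) = 4− ⇒ Fe is +2.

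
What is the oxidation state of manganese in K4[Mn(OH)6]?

+2

4 potassium outside the brackets (+1 each) → the complex ion is 4−.
Ligand charges: 6×OH = -6; sum -6.
Mn + (-6) = 4− ⇒ Mn is +2.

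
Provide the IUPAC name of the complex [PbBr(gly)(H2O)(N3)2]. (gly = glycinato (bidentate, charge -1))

aquadiazidobromo(glycinato)lead(IV)

There is no counter-ion, so the complex is neutral overall.
Ligand charges: 1×bromo (-1 each), 1×aqua (neutral), 1×glycinato (-1 each), 2×azido (-1 each); total -4. So Pb + (-4) = 0, giving Pb = +4.
Ligands are named alphabetically: aqua before azido before bromo before glycinato.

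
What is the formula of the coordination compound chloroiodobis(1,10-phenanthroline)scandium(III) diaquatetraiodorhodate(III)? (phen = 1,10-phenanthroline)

[ScClI(phen)2][Rh(H2O)2I4]

Cation [Sc…]: ligand charges -2, Sc(III) ⇒ ion charge 1+.
Anion [Rh…]: ligand charges -4, Rh(III) ⇒ ion charge 1−.
One 1+ cation balances one 1− anion.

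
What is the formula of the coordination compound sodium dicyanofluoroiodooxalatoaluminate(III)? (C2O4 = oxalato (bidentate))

Na3[Al(C2O4)(CN)2FI]

Ligands: 1 fluoro (F, -1), 2 cyano (CN, -1), 1 oxalato (C2O4, -2), 1 iodo (I, -1). Ligand charge sum = -6.
With Al in oxidation state +3, the complex ion is [Al...]^3−.
Charge balance with sodium (+1) requires 1 complex ion per 3 sodium.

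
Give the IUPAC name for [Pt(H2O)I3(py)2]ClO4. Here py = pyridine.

aquatriiodobis(pyridine)platinum(IV) perchlorate

The 1 perchlorate counter-ion carries a total charge of -1, so each complex ion is 1+.
Ligand charges: 1×aqua (neutral), 3×iodo (-1 each), 2×pyridine (neutral); total -3. So Pt + (-3) = 1+, giving Pt = +4.
Ligands are named alphabetically: aqua before iodo before pyridine.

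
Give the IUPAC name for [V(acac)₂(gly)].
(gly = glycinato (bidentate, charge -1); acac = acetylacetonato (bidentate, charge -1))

There is no counter-ion, so the complex is neutral overall.
Ligand charges: 1×glycinato (-1 each), 2×acetylacetonato (-1 each); total -3. So V + (-3) = 0, giving V = +3.
Ligands are named alphabetically: acetylacetonato before glycinato.

bis(acetylacetonato)(glycinato)vanadium(III)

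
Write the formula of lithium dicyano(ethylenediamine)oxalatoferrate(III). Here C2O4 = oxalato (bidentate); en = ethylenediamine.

Ligands: 1 oxalato (C2O4, -2), 2 cyano (CN, -1), 1 ethylenediamine (en, neutral). Ligand charge sum = -4.
With Fe in oxidation state +3, the complex ion is [Fe...]^1−.
Charge balance with lithium (+1) requires 1 complex ion per 1 lithium.

Li[Fe(C2O4)(CN)2(en)]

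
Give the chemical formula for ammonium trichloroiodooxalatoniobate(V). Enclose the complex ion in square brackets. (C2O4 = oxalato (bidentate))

Ligands: 1 iodo (I, -1), 1 oxalato (C2O4, -2), 3 chloro (Cl, -1). Ligand charge sum = -6.
Charge balance with ammonium (+1) requires 1 complex ion per 1 ammonium.

NH4[Nb(C2O4)Cl3I]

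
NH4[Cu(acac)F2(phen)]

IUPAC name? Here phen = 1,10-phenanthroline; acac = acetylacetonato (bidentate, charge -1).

The 1 ammonium counter-ion carries a total charge of +1, so each complex ion is 1−.
Ligand charges: 1×1,10-phenanthroline (neutral), 1×acetylacetonato (-1 each), 2×fluoro (-1 each); total -3. So Cu + (-3) = 1−, giving Cu = +2.
The complex ion is anionic, so copper takes the -ate form cuprate(II).

ammonium (acetylacetonato)difluoro(1,10-phenanthroline)cuprate(II)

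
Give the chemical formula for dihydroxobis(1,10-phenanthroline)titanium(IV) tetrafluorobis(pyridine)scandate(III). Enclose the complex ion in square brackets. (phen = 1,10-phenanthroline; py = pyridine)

[Ti(OH)2(phen)2][ScF4(py)2]2

Cation [Ti…]: ligand charges -2, Ti(IV) ⇒ ion charge 2+.
Anion [Sc…]: ligand charges -4, Sc(III) ⇒ ion charge 1−.
One 2+ cation requires 2 of the 1− anion.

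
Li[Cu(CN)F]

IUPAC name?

lithium cyanofluorocuprate(I)

The 1 lithium counter-ion carries a total charge of +1, so each complex ion is 1−.
Ligand charges: 1×cyano (-1 each), 1×fluoro (-1 each); total -2. So Cu + (-2) = 1−, giving Cu = +1.
Ligands are named alphabetically: cyano before fluoro.
The complex ion is anionic, so copper takes the -ate form cuprate(I).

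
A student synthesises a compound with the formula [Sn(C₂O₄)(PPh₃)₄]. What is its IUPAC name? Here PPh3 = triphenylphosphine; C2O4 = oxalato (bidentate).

oxalatotetrakis(triphenylphosphine)tin(II)

There is no counter-ion, so the complex is neutral overall.
Ligand charges: 4×triphenylphosphine (neutral), 1×oxalato (-2 each); total -2. So Sn + (-2) = 0, giving Sn = +2.
Ligands are named alphabetically: oxalato before triphenylphosphine.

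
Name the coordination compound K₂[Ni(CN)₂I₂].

potassium dicyanodiiodonickelate(II)

The 2 potassium counter-ions carry a total charge of +2, so each complex ion is 2−.
Ligand charges: 2×iodo (-1 each), 2×cyano (-1 each); total -4. So Ni + (-4) = 2−, giving Ni = +2.
Ligands are named alphabetically: cyano before iodo.
The complex ion is anionic, so nickel takes the -ate form nickelate(II).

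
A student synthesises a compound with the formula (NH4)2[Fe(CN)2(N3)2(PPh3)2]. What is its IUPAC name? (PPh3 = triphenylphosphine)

The 2 ammonium counter-ions carry a total charge of +2, so each complex ion is 2−.
Ligand charges: 2×cyano (-1 each), 2×triphenylphosphine (neutral), 2×azido (-1 each); total -4. So Fe + (-4) = 2−, giving Fe = +2.
Ligands are named alphabetically: azido before cyano before triphenylphosphine.
The complex ion is anionic, so iron takes the -ate form ferrate(II).

ammonium diazidodicyanobis(triphenylphosphine)ferrate(II)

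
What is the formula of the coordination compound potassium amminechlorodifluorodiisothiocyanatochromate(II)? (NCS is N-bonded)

Ligands: 1 chloro (Cl, -1), 2 isothiocyanato (NCS, -1), 1 ammine (NH3, neutral), 2 fluoro (F, -1). Ligand charge sum = -5.
With Cr in oxidation state +2, the complex ion is [Cr...]^3−.
Charge balance with potassium (+1) requires 1 complex ion per 3 potassium.

K3[CrClF2(NCS)2(NH3)]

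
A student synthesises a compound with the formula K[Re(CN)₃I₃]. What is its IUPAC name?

The 1 potassium counter-ion carries a total charge of +1, so each complex ion is 1−.
Ligand charges: 3×iodo (-1 each), 3×cyano (-1 each); total -6. So Re + (-6) = 1−, giving Re = +5.
Ligands are named alphabetically: cyano before iodo.
The complex ion is anionic, so rhenium takes the -ate form rhenate(V).

potassium tricyanotriiodorhenate(V)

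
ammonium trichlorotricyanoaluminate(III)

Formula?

(NH4)3[AlCl3(CN)3]

Ligands: 3 chloro (Cl, -1), 3 cyano (CN, -1). Ligand charge sum = -6.
With Al in oxidation state +3, the complex ion is [Al...]^3−.
Charge balance with ammonium (+1) requires 1 complex ion per 3 ammonium.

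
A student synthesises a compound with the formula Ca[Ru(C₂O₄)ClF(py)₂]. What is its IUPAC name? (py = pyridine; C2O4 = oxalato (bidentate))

calcium chlorofluorooxalatobis(pyridine)ruthenate(II)

The 1 calcium counter-ion carries a total charge of +2, so each complex ion is 2−.
Ligand charges: 2×pyridine (neutral), 1×oxalato (-2 each), 1×fluoro (-1 each), 1×chloro (-1 each); total -4. So Ru + (-4) = 2−, giving Ru = +2.
Ligands are named alphabetically: chloro before fluoro before oxalato before pyridine.
The complex ion is anionic, so ruthenium takes the -ate form ruthenate(II).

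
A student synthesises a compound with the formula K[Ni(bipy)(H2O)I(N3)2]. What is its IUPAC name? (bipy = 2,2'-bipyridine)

The 1 potassium counter-ion carries a total charge of +1, so each complex ion is 1−.
Ligand charges: 2×azido (-1 each), 1×2,2'-bipyridine (neutral), 1×iodo (-1 each), 1×aqua (neutral); total -3. So Ni + (-3) = 1−, giving Ni = +2.
Ligands are named alphabetically: aqua before azido before bipyridine before iodo.
The complex ion is anionic, so nickel takes the -ate form nickelate(II).

potassium aquadiazido(2,2'-bipyridine)iodonickelate(II)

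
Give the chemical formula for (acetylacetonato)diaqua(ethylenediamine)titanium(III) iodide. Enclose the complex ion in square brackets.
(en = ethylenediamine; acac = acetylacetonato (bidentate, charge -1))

[Ti(acac)(en)(H2O)2]I2

Ligands: 1 ethylenediamine (en, neutral), 1 acetylacetonato (acac, -1), 2 aqua (H2O, neutral). Ligand charge sum = -1.
With Ti in oxidation state +3, the complex ion is [Ti...]^2+.
Charge balance with iodide (-1) requires 1 complex ion per 2 iodide.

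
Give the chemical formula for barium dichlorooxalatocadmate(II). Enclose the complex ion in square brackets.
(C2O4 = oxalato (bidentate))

Ligands: 1 oxalato (C2O4, -2), 2 chloro (Cl, -1). Ligand charge sum = -4.
With Cd in oxidation state +2, the complex ion is [Cd...]^2−.
Charge balance with barium (+2) requires 1 complex ion per 1 barium.

Ba[Cd(C2O4)Cl2]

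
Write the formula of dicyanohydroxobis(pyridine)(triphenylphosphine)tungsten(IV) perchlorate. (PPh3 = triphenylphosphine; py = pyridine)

Ligands: 1 triphenylphosphine (PPh3, neutral), 1 hydroxo (OH, -1), 2 cyano (CN, -1), 2 pyridine (py, neutral). Ligand charge sum = -3.
With W in oxidation state +4, the complex ion is [W...]^1+.
Charge balance with perchlorate (-1) requires 1 complex ion per 1 perchlorate.

[W(CN)2(OH)(PPh3)(py)2]ClO4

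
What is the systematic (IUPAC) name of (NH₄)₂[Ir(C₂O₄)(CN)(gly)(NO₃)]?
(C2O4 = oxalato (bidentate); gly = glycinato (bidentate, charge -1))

The 2 ammonium counter-ions carry a total charge of +2, so each complex ion is 2−.
Ligand charges: 1×cyano (-1 each), 1×oxalato (-2 each), 1×glycinato (-1 each), 1×nitrato (-1 each); total -5. So Ir + (-5) = 2−, giving Ir = +3.
Ligands are named alphabetically: cyano before glycinato before nitrato before oxalato.
The complex ion is anionic, so iridium takes the -ate form iridate(III).

ammonium cyano(glycinato)nitratooxalatoiridate(III)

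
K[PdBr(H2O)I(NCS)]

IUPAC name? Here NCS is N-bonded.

The 1 potassium counter-ion carries a total charge of +1, so each complex ion is 1−.
Ligand charges: 1×isothiocyanato (-1 each), 1×bromo (-1 each), 1×aqua (neutral), 1×iodo (-1 each); total -3. So Pd + (-3) = 1−, giving Pd = +2.
Ligands are named alphabetically: aqua before bromo before iodo before isothiocyanato.
The complex ion is anionic, so palladium takes the -ate form palladate(II).

potassium aquabromoiodoisothiocyanatopalladate(II)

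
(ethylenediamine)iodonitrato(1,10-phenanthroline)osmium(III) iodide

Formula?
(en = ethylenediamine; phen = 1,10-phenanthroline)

Ligands: 1 ethylenediamine (en, neutral), 1 iodo (I, -1), 1 1,10-phenanthroline (phen, neutral), 1 nitrato (NO3, -1). Ligand charge sum = -2.
With Os in oxidation state +3, the complex ion is [Os...]^1+.
Charge balance with iodide (-1) requires 1 complex ion per 1 iodide.

[Os(en)I(NO3)(phen)]I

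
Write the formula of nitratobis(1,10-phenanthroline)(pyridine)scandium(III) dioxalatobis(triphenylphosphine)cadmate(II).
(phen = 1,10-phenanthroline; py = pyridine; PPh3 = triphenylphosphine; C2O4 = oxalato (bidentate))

Cation [Sc…]: ligand charges -1, Sc(III) ⇒ ion charge 2+.
Anion [Cd…]: ligand charges -4, Cd(II) ⇒ ion charge 2−.
One 2+ cation balances one 2− anion.

[Sc(NO3)(phen)2(py)][Cd(C2O4)2(PPh3)2]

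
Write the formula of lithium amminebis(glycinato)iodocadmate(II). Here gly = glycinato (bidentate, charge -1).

Ligands: 1 iodo (I, -1), 1 ammine (NH3, neutral), 2 glycinato (gly, -1). Ligand charge sum = -3.
Charge balance with lithium (+1) requires 1 complex ion per 1 lithium.

Li[Cd(gly)2I(NH3)]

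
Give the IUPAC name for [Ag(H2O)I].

There is no counter-ion, so the complex is neutral overall.
Ligand charges: 1×aqua (neutral), 1×iodo (-1 each); total -1. So Ag + (-1) = 0, giving Ag = +1.
Ligands are named alphabetically: aqua before iodo.

aquaiodosilver(I)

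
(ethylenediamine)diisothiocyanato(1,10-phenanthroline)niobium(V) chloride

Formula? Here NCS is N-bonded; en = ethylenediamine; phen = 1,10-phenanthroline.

Ligands: 2 isothiocyanato (NCS, -1), 1 ethylenediamine (en, neutral), 1 1,10-phenanthroline (phen, neutral). Ligand charge sum = -2.
Charge balance with chloride (-1) requires 1 complex ion per 3 chloride.

[Nb(en)(NCS)2(phen)]Cl3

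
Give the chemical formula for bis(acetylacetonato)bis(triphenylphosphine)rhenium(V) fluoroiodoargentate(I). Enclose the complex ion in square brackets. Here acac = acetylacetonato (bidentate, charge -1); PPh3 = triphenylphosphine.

Cation [Re…]: ligand charges -2, Re(V) ⇒ ion charge 3+.
Anion [Ag…]: ligand charges -2, Ag(I) ⇒ ion charge 1−.
One 3+ cation requires 3 of the 1− anion.

[Re(acac)2(PPh3)2][AgFI]3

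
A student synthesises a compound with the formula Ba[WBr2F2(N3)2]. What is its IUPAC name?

The 1 barium counter-ion carries a total charge of +2, so each complex ion is 2−.
Ligand charges: 2×azido (-1 each), 2×bromo (-1 each), 2×fluoro (-1 each); total -6. So W + (-6) = 2−, giving W = +4.
Ligands are named alphabetically: azido before bromo before fluoro.
The complex ion is anionic, so tungsten takes the -ate form tungstate(IV).

barium diazidodibromodifluorotungstate(IV)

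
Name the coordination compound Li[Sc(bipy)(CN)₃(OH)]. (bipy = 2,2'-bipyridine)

lithium (2,2'-bipyridine)tricyanohydroxoscandate(III)

The 1 lithium counter-ion carries a total charge of +1, so each complex ion is 1−.
Ligand charges: 1×2,2'-bipyridine (neutral), 1×hydroxo (-1 each), 3×cyano (-1 each); total -4. So Sc + (-4) = 1−, giving Sc = +3.
The complex ion is anionic, so scandium takes the -ate form scandate(III).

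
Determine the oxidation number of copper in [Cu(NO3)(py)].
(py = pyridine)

No counter-ion: the bracketed complex is neutral.
Ligand charges: 1×NO3 = -1; 1×py neutral; sum -1.
Cu + (-1) = 0 ⇒ Cu is +1.

+1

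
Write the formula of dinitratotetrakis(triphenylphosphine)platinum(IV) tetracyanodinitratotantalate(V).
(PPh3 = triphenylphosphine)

Cation [Pt…]: ligand charges -2, Pt(IV) ⇒ ion charge 2+.
Anion [Ta…]: ligand charges -6, Ta(V) ⇒ ion charge 1−.
One 2+ cation requires 2 of the 1− anion.

[Pt(NO3)2(PPh3)4][Ta(CN)4(NO3)2]2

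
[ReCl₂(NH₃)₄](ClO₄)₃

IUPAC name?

The 3 perchlorate counter-ions carry a total charge of -3, so each complex ion is 3+.
Ligand charges: 2×chloro (-1 each), 4×ammine (neutral); total -2. So Re + (-2) = 3+, giving Re = +5.
Ligands are named alphabetically: ammine before chloro.

tetraamminedichlororhenium(V) perchlorate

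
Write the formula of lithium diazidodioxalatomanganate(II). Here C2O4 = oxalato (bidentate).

Ligands: 2 azido (N3, -1), 2 oxalato (C2O4, -2). Ligand charge sum = -6.
With Mn in oxidation state +2, the complex ion is [Mn...]^4−.
Charge balance with lithium (+1) requires 1 complex ion per 4 lithium.

Li4[Mn(C2O4)2(N3)2]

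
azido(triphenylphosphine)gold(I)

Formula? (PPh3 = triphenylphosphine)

Ligands: 1 triphenylphosphine (PPh3, neutral), 1 azido (N3, -1). Ligand charge sum = -1.
With Au in oxidation state +1, the complex ion is [Au...].

[Au(N3)(PPh3)]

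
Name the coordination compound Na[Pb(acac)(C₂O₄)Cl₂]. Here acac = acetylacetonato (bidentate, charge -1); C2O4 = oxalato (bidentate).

sodium (acetylacetonato)dichlorooxalatoplumbate(IV)

The 1 sodium counter-ion carries a total charge of +1, so each complex ion is 1−.
Ligand charges: 2×chloro (-1 each), 1×acetylacetonato (-1 each), 1×oxalato (-2 each); total -5. So Pb + (-5) = 1−, giving Pb = +4.
The complex ion is anionic, so lead takes the -ate form plumbate(IV).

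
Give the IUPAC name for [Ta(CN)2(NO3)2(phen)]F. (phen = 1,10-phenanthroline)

dicyanodinitrato(1,10-phenanthroline)tantalum(V) fluoride

The 1 fluoride counter-ion carries a total charge of -1, so each complex ion is 1+.
Ligand charges: 1×1,10-phenanthroline (neutral), 2×nitrato (-1 each), 2×cyano (-1 each); total -4. So Ta + (-4) = 1+, giving Ta = +5.
Ligands are named alphabetically: cyano before nitrato before phenanthroline.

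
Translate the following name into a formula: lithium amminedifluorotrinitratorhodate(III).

Li2[RhF2(NH3)(NO3)3]

Ligands: 1 ammine (NH3, neutral), 2 fluoro (F, -1), 3 nitrato (NO3, -1). Ligand charge sum = -5.
With Rh in oxidation state +3, the complex ion is [Rh...]^2−.
Charge balance with lithium (+1) requires 1 complex ion per 2 lithium.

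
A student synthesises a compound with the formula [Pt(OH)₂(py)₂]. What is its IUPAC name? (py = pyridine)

dihydroxobis(pyridine)platinum(II)

There is no counter-ion, so the complex is neutral overall.
Ligand charges: 2×pyridine (neutral), 2×hydroxo (-1 each); total -2. So Pt + (-2) = 0, giving Pt = +2.
Ligands are named alphabetically: hydroxo before pyridine.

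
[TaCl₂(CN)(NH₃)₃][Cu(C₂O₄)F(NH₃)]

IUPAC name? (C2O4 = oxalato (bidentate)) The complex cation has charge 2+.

The complex cation is given as 2+; its ligand charges sum to -3, so Ta = +5.
A 1:1 salt means the anion carries the equal and opposite charge, 2−.
Anion: ligand charges sum to -3; for the ion to be 2−, Cu = +1.

triamminedichlorocyanotantalum(V) amminefluorooxalatocuprate(I)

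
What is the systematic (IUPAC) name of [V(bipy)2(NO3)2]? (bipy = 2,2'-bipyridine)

bis(2,2'-bipyridine)dinitratovanadium(II)

There is no counter-ion, so the complex is neutral overall.
Ligand charges: 2×nitrato (-1 each), 2×2,2'-bipyridine (neutral); total -2. So V + (-2) = 0, giving V = +2.
Ligands are named alphabetically: bipyridine before nitrato.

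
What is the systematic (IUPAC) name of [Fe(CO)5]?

There is no counter-ion, so the complex is neutral overall.
Ligand charges: 5×carbonyl (neutral); total 0. So Fe + (0) = 0, giving Fe = 0.

pentacarbonyliron(0)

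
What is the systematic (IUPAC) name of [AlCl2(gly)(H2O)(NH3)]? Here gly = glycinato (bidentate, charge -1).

ammineaquadichloro(glycinato)aluminium(III)

There is no counter-ion, so the complex is neutral overall.
Ligand charges: 1×ammine (neutral), 1×glycinato (-1 each), 1×aqua (neutral), 2×chloro (-1 each); total -3. So Al + (-3) = 0, giving Al = +3.
Ligands are named alphabetically: ammine before aqua before chloro before glycinato.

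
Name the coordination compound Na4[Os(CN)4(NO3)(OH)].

sodium tetracyanohydroxonitratoosmate(II)

The 4 sodium counter-ions carry a total charge of +4, so each complex ion is 4−.
Ligand charges: 1×nitrato (-1 each), 1×hydroxo (-1 each), 4×cyano (-1 each); total -6. So Os + (-6) = 4−, giving Os = +2.
Ligands are named alphabetically: cyano before hydroxo before nitrato.
The complex ion is anionic, so osmium takes the -ate form osmate(II).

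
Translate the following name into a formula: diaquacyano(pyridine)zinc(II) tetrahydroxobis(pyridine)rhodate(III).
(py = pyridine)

Cation [Zn…]: ligand charges -1, Zn(II) ⇒ ion charge 1+.
Anion [Rh…]: ligand charges -4, Rh(III) ⇒ ion charge 1−.
One 1+ cation balances one 1− anion.

[Zn(CN)(H2O)2(py)][Rh(OH)4(py)2]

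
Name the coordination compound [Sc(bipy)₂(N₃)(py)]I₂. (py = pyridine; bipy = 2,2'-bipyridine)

The 2 iodide counter-ions carry a total charge of -2, so each complex ion is 2+.
Ligand charges: 1×pyridine (neutral), 1×azido (-1 each), 2×2,2'-bipyridine (neutral); total -1. So Sc + (-1) = 2+, giving Sc = +3.
Ligands are named alphabetically: azido before bipyridine before pyridine.

azidobis(2,2'-bipyridine)(pyridine)scandium(III) iodide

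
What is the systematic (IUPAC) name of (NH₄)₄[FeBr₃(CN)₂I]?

The 4 ammonium counter-ions carry a total charge of +4, so each complex ion is 4−.
Ligand charges: 3×bromo (-1 each), 1×iodo (-1 each), 2×cyano (-1 each); total -6. So Fe + (-6) = 4−, giving Fe = +2.
Ligands are named alphabetically: bromo before cyano before iodo.
The complex ion is anionic, so iron takes the -ate form ferrate(II).

ammonium tribromodicyanoiodoferrate(II)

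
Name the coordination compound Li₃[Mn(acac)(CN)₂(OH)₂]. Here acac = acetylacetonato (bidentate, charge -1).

lithium (acetylacetonato)dicyanodihydroxomanganate(II)

The 3 lithium counter-ions carry a total charge of +3, so each complex ion is 3−.
Ligand charges: 2×hydroxo (-1 each), 1×acetylacetonato (-1 each), 2×cyano (-1 each); total -5. So Mn + (-5) = 3−, giving Mn = +2.
Ligands are named alphabetically: acetylacetonato before cyano before hydroxo.
The complex ion is anionic, so manganese takes the -ate form manganate(II).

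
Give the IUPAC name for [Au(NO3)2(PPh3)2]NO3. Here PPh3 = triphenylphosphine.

dinitratobis(triphenylphosphine)gold(III) nitrate

The 1 nitrate counter-ion carries a total charge of -1, so each complex ion is 1+.
Ligand charges: 2×triphenylphosphine (neutral), 2×nitrato (-1 each); total -2. So Au + (-2) = 1+, giving Au = +3.
Ligands are named alphabetically: nitrato before triphenylphosphine.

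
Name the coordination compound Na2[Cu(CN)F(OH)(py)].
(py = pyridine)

sodium cyanofluorohydroxo(pyridine)cuprate(I)

The 2 sodium counter-ions carry a total charge of +2, so each complex ion is 2−.
Ligand charges: 1×cyano (-1 each), 1×hydroxo (-1 each), 1×pyridine (neutral), 1×fluoro (-1 each); total -3. So Cu + (-3) = 2−, giving Cu = +1.
The complex ion is anionic, so copper takes the -ate form cuprate(I).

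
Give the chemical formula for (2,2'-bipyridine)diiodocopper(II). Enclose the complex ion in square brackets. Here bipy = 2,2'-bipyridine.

Ligands: 2 iodo (I, -1), 1 2,2'-bipyridine (bipy, neutral). Ligand charge sum = -2.
With Cu in oxidation state +2, the complex ion is [Cu...].

[Cu(bipy)I2]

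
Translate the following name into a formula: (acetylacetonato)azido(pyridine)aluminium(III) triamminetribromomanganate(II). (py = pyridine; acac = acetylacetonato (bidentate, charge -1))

Cation [Al…]: ligand charges -2, Al(III) ⇒ ion charge 1+.
Anion [Mn…]: ligand charges -3, Mn(II) ⇒ ion charge 1−.
One 1+ cation balances one 1− anion.

[Al(acac)(N3)(py)][MnBr3(NH3)3]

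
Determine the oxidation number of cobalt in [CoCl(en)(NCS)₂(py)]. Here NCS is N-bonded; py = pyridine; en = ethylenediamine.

+3

No counter-ion: the bracketed complex is neutral.
Ligand charges: 2×NCS = -2; 1×Cl = -1; 1×py neutral; 1×en neutral; sum -3.
Co + (-3) = 0 ⇒ Co is +3.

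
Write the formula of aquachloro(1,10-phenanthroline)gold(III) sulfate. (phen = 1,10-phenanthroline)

Ligands: 1 aqua (H2O, neutral), 1 chloro (Cl, -1), 1 1,10-phenanthroline (phen, neutral). Ligand charge sum = -1.
With Au in oxidation state +3, the complex ion is [Au...]^2+.
Charge balance with sulfate (-2) requires 1 complex ion per 1 sulfate.

[AuCl(H2O)(phen)]SO4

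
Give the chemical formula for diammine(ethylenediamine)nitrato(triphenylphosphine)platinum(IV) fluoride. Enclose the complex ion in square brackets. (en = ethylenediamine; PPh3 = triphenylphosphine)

[Pt(en)(NH3)2(NO3)(PPh3)]F3

Ligands: 1 nitrato (NO3, -1), 2 ammine (NH3, neutral), 1 ethylenediamine (en, neutral), 1 triphenylphosphine (PPh3, neutral). Ligand charge sum = -1.
With Pt in oxidation state +4, the complex ion is [Pt...]^3+.
Charge balance with fluoride (-1) requires 1 complex ion per 3 fluoride.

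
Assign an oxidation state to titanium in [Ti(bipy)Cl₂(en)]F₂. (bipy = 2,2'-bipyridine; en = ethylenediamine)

2 fluoride outside the brackets (-1 each) → the complex ion is 2+.
Ligand charges: 1×bipy neutral; 2×Cl = -2; 1×en neutral; sum -2.
Ti + (-2) = 2+ ⇒ Ti is +4.

+4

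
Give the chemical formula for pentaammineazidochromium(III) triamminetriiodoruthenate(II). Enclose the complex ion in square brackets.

Cation [Cr…]: ligand charges -1, Cr(III) ⇒ ion charge 2+.
Anion [Ru…]: ligand charges -3, Ru(II) ⇒ ion charge 1−.
One 2+ cation requires 2 of the 1− anion.

[Cr(N3)(NH3)5][RuI3(NH3)3]2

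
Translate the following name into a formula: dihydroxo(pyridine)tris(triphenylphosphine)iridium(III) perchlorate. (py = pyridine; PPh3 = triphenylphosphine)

[Ir(OH)2(PPh3)3(py)]ClO4

Ligands: 2 hydroxo (OH, -1), 1 pyridine (py, neutral), 3 triphenylphosphine (PPh3, neutral). Ligand charge sum = -2.
Charge balance with perchlorate (-1) requires 1 complex ion per 1 perchlorate.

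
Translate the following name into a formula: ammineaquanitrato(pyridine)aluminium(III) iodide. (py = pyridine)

Ligands: 1 pyridine (py, neutral), 1 nitrato (NO3, -1), 1 aqua (H2O, neutral), 1 ammine (NH3, neutral). Ligand charge sum = -1.
With Al in oxidation state +3, the complex ion is [Al...]^2+.
Charge balance with iodide (-1) requires 1 complex ion per 2 iodide.

[Al(H2O)(NH3)(NO3)(py)]I2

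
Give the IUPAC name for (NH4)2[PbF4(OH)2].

ammonium tetrafluorodihydroxoplumbate(IV)

The 2 ammonium counter-ions carry a total charge of +2, so each complex ion is 2−.
Ligand charges: 2×hydroxo (-1 each), 4×fluoro (-1 each); total -6. So Pb + (-6) = 2−, giving Pb = +4.
The complex ion is anionic, so lead takes the -ate form plumbate(IV).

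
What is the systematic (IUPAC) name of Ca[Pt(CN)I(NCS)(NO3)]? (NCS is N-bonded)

calcium cyanoiodoisothiocyanatonitratoplatinate(II)

The 1 calcium counter-ion carries a total charge of +2, so each complex ion is 2−.
Ligand charges: 1×iodo (-1 each), 1×nitrato (-1 each), 1×cyano (-1 each), 1×isothiocyanato (-1 each); total -4. So Pt + (-4) = 2−, giving Pt = +2.
Ligands are named alphabetically: cyano before iodo before isothiocyanato before nitrato.
The complex ion is anionic, so platinum takes the -ate form platinate(II).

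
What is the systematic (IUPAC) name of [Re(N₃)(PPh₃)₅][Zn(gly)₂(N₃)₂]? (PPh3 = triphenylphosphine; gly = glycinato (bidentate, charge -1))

Both ions are complex: the cation is named first with the plain metal name, the anion second with the -ate form; each ion's ligands are alphabetised independently.
Zinc is always +2 in its complexes; the anion's ligand charges sum to -4, so the complex anion is 2−.
A 1:1 salt means the cation carries the equal and opposite charge, 2+.
Cation: ligand charges sum to -1; for the ion to be 2+, Re = +3.

azidopentakis(triphenylphosphine)rhenium(III) diazidobis(glycinato)zincate(II)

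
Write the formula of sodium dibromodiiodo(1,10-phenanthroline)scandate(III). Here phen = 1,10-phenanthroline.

Ligands: 2 iodo (I, -1), 1 1,10-phenanthroline (phen, neutral), 2 bromo (Br, -1). Ligand charge sum = -4.
Charge balance with sodium (+1) requires 1 complex ion per 1 sodium.

Na[ScBr2I2(phen)]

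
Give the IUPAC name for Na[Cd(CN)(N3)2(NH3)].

sodium amminediazidocyanocadmate(II)

The 1 sodium counter-ion carries a total charge of +1, so each complex ion is 1−.
Ligand charges: 1×cyano (-1 each), 2×azido (-1 each), 1×ammine (neutral); total -3. So Cd + (-3) = 1−, giving Cd = +2.
The complex ion is anionic, so cadmium takes the -ate form cadmate(II).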